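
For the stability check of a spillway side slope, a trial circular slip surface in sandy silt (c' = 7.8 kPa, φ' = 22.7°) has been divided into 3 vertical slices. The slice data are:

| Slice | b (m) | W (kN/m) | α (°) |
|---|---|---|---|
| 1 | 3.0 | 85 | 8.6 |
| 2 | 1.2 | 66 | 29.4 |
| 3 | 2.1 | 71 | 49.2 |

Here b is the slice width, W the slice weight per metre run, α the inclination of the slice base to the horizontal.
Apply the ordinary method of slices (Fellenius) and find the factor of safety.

FS = 1.40

Ordinary method of slices: FS = Σ[c'·Δl_i + (W_i cosα_i)·tanφ'] / Σ W_i sinα_i, with Δl_i = b_i / cosα_i.
Slice 1: Δl = 3.0/cos8.6° = 3.034 m; N'_1 = 85·cos8.6° = 84.0; c'Δl = 23.67; W sinα = 12.7
Slice 2: Δl = 1.2/cos29.4° = 1.377 m; N'_2 = 66·cos29.4° = 57.5; c'Δl = 10.74; W sinα = 32.4
Slice 3: Δl = 2.1/cos49.2° = 3.214 m; N'_3 = 71·cos49.2° = 46.4; c'Δl = 25.07; W sinα = 53.7
Σc'Δl = 59.5 kN/m; ΣN' = 187.9 kN/m; ΣW sinα = 98.9 kN/m
Resisting = 59.5 + 187.9·tan22.7° = 59.5 + 78.6 = 138.1 kN/m
FS = 138.1 / 98.9 = 1.397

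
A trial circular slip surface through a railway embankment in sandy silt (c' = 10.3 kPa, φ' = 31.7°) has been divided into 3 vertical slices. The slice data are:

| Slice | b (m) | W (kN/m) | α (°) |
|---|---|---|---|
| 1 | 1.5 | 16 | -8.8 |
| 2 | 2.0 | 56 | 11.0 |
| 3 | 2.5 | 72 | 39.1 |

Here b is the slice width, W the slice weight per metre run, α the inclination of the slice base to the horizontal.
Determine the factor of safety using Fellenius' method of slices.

FS = 2.76

Ordinary method of slices: FS = Σ[c'·Δl_i + (W_i cosα_i)·tanφ'] / Σ W_i sinα_i, with Δl_i = b_i / cosα_i.
Slice 1: Δl = 1.5/cos(-8.8°) = 1.518 m; N'_1 = 16·cos(-8.8°) = 15.8; c'Δl = 15.63; W sinα = -2.4
Slice 2: Δl = 2.0/cos11.0° = 2.037 m; N'_2 = 56·cos11.0° = 55.0; c'Δl = 20.99; W sinα = 10.7
Slice 3: Δl = 2.5/cos39.1° = 3.221 m; N'_3 = 72·cos39.1° = 55.9; c'Δl = 33.18; W sinα = 45.4
Σc'Δl = 69.8 kN/m; ΣN' = 126.7 kN/m; ΣW sinα = 53.6 kN/m
Resisting = 69.8 + 126.7·tan31.7° = 69.8 + 78.2 = 148.0 kN/m
FS = 148.0 / 53.6 = 2.759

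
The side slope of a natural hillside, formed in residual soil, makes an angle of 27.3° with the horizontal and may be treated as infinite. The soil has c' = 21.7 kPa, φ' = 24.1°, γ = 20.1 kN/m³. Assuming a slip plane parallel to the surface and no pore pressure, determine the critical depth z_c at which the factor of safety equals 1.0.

z_c = 19.87 m

Setting FS = 1.00 in FS = [c' + γz cos²β tanφ'] / [γz sinβ cosβ] and solving for z:
z = c' / [γ cosβ (FS·sinβ − cosβ·tanφ')]
  = 21.7 / [20.1·cos27.3°·(1.00·sin27.3° − cos27.3°·tan24.1°)]
  = 21.7 / [20.1·0.8886·(1.00·0.4586 − 0.8886·0.4473)]
  = 21.7 / 1.0922 = 19.867 m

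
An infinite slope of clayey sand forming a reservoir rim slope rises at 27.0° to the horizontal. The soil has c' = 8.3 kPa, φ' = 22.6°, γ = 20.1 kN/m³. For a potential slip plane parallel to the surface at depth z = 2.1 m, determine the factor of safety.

For an infinite slope with a slip plane parallel to the surface (no pore pressure): FS = [c' + γz cos²β tanφ'] / [γz sinβ cosβ].
γz = 20.1·2.1 = 42.21 kN/m²
Numerator = 8.3 + 42.21·cos²27.0°·tan22.6° = 8.3 + 42.21·0.7939·0.4163 = 22.249 kPa
Denominator = 42.21·sin27.0°·cos27.0° = 42.21·0.4540·0.8910 = 17.074 kPa
FS = 22.249 / 17.074 = 1.303

FS = 1.30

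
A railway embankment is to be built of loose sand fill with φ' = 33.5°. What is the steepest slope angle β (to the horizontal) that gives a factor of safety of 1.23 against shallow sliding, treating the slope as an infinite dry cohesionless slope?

For an infinite dry cohesionless slope FS = tanφ'/tanβ, so tanβ = tanφ' / FS.
tanβ = tan33.5° / 1.23 = 0.6619 / 1.23 = 0.5381
β = arctan(0.5381) = 28.29°

β = 28.3°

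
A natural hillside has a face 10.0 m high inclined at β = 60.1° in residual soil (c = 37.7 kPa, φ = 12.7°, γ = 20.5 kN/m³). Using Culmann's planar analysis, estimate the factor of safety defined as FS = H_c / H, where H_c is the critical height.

H_c = (4c/γ) · sinβ cosφ / [1 − cos(β − φ)]
    = (4·37.7/20.5) · sin60.1°·cos12.7° / [1 − cos47.4°]
    = 7.356 · 0.8457 / 0.3231 = 19.25 m
FS = H_c / H = 19.25 / 10.0 = 1.925

FS = 1.93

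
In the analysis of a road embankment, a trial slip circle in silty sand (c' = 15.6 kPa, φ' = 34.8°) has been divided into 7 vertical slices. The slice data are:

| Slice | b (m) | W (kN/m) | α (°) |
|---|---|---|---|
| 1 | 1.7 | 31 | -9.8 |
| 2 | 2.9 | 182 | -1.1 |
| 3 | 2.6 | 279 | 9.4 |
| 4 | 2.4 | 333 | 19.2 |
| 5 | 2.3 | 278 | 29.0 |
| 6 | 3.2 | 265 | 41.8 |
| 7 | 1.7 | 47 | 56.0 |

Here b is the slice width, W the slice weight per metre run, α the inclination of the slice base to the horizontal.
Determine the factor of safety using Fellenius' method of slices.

Ordinary method of slices: FS = Σ[c'·Δl_i + (W_i cosα_i)·tanφ'] / Σ W_i sinα_i, with Δl_i = b_i / cosα_i.
Slice 1: Δl = 1.7/cos(-9.8°) = 1.725 m; N'_1 = 31·cos(-9.8°) = 30.5; c'Δl = 26.91; W sinα = -5.3
Slice 2: Δl = 2.9/cos(-1.1°) = 2.901 m; N'_2 = 182·cos(-1.1°) = 182.0; c'Δl = 45.25; W sinα = -3.5
Slice 3: Δl = 2.6/cos9.4° = 2.635 m; N'_3 = 279·cos9.4° = 275.3; c'Δl = 41.11; W sinα = 45.6
Slice 4: Δl = 2.4/cos19.2° = 2.541 m; N'_4 = 333·cos19.2° = 314.5; c'Δl = 39.65; W sinα = 109.5
Slice 5: Δl = 2.3/cos29.0° = 2.630 m; N'_5 = 278·cos29.0° = 243.1; c'Δl = 41.02; W sinα = 134.8
Slice 6: Δl = 3.2/cos41.8° = 4.293 m; N'_6 = 265·cos41.8° = 197.6; c'Δl = 66.96; W sinα = 176.6
Slice 7: Δl = 1.7/cos56.0° = 3.040 m; N'_7 = 47·cos56.0° = 26.3; c'Δl = 47.43; W sinα = 39.0
Σc'Δl = 308.3 kN/m; ΣN' = 1269.2 kN/m; ΣW sinα = 496.7 kN/m
Resisting = 308.3 + 1269.2·tan34.8° = 308.3 + 882.1 = 1190.5 kN/m
FS = 1190.5 / 496.7 = 2.397

FS = 2.40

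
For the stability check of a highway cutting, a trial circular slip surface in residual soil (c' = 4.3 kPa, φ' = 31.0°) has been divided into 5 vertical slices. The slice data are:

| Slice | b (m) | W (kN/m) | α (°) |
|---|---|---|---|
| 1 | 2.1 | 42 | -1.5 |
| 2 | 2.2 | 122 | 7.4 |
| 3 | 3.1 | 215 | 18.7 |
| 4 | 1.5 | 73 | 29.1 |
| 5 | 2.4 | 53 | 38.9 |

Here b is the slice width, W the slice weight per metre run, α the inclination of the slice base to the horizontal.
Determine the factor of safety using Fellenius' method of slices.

FS = 2.21

Ordinary method of slices: FS = Σ[c'·Δl_i + (W_i cosα_i)·tanφ'] / Σ W_i sinα_i, with Δl_i = b_i / cosα_i.
Slice 1: Δl = 2.1/cos(-1.5°) = 2.101 m; N'_1 = 42·cos(-1.5°) = 42.0; c'Δl = 9.03; W sinα = -1.1
Slice 2: Δl = 2.2/cos7.4° = 2.218 m; N'_2 = 122·cos7.4° = 121.0; c'Δl = 9.54; W sinα = 15.7
Slice 3: Δl = 3.1/cos18.7° = 3.273 m; N'_3 = 215·cos18.7° = 203.7; c'Δl = 14.07; W sinα = 68.9
Slice 4: Δl = 1.5/cos29.1° = 1.717 m; N'_4 = 73·cos29.1° = 63.8; c'Δl = 7.38; W sinα = 35.5
Slice 5: Δl = 2.4/cos38.9° = 3.084 m; N'_5 = 53·cos38.9° = 41.2; c'Δl = 13.26; W sinα = 33.3
Σc'Δl = 53.3 kN/m; ΣN' = 471.7 kN/m; ΣW sinα = 152.3 kN/m
Resisting = 53.3 + 471.7·tan31.0° = 53.3 + 283.4 = 336.7 kN/m
FS = 336.7 / 152.3 = 2.210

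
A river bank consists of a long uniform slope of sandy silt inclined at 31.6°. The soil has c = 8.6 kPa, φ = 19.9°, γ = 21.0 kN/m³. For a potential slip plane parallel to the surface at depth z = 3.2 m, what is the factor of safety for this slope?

FS = 0.88

For an infinite slope with a slip plane parallel to the surface (no pore pressure): FS = [c + γz cos²β tanφ] / [γz sinβ cosβ].
γz = 21.0·3.2 = 67.20 kN/m²
Numerator = 8.6 + 67.20·cos²31.6°·tan19.9° = 8.6 + 67.20·0.7254·0.3620 = 26.247 kPa
Denominator = 67.20·sin31.6°·cos31.6° = 67.20·0.5240·0.8517 = 29.991 kPa
FS = 26.247 / 29.991 = 0.875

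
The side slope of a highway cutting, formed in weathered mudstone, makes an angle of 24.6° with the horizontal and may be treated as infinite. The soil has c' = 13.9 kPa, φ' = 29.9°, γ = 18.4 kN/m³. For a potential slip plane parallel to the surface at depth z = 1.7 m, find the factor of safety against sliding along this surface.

For an infinite slope with a slip plane parallel to the surface (no pore pressure): FS = [c' + γz cos²β tanφ'] / [γz sinβ cosβ].
γz = 18.4·1.7 = 31.28 kN/m²
Numerator = 13.9 + 31.28·cos²24.6°·tan29.9° = 13.9 + 31.28·0.8267·0.5750 = 28.770 kPa
Denominator = 31.28·sin24.6°·cos24.6° = 31.28·0.4163·0.9092 = 11.839 kPa
FS = 28.770 / 11.839 = 2.430

FS = 2.43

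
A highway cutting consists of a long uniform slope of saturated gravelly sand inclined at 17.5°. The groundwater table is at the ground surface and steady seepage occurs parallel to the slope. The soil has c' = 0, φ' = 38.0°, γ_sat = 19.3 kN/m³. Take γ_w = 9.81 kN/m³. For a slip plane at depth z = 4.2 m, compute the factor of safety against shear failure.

FS = 1.22

With seepage parallel to the slope and the water table at the surface, the effective normal stress on the slip plane uses the buoyant unit weight γ' = γ_sat − γ_w while the driving shear stress uses γ_sat:
FS = [c' + γ' z cos²β tanφ'] / [γ_sat z sinβ cosβ]
(For c' = 0 this reduces to FS = (γ'/γ_sat)·tanφ'/tanβ.)
γ' = 19.3 − 9.81 = 9.49 kN/m³
Numerator = 0.0 + 9.49·4.2·cos²17.5°·tan38.0° = 0.0 + 9.49·4.2·0.9096·0.7813 = 28.325 kPa
Denominator = 19.3·4.2·sin17.5°·cos17.5° = 19.3·4.2·0.3007·0.9537 = 23.247 kPa
FS = 28.325 / 23.247 = 1.218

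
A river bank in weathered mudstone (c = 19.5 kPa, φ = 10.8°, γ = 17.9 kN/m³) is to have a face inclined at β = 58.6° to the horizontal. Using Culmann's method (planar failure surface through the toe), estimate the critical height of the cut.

Culmann's analysis gives the critical failure plane at α_cr = (β + φ)/2 = (58.6 + 10.8)/2 = 34.7°, and the critical height
H_c = (4c/γ) · sinβ cosφ / [1 − cos(β − φ)]
    = (4·19.5/17.9) · sin58.6°·cos10.8° / [1 − cos(47.8°)]
    = 4.358 · 0.8536·0.9823 / [1 − 0.6717]
    = 4.358 · 0.8384 / 0.3283
    = 11.13 m

H_c = 11.13 m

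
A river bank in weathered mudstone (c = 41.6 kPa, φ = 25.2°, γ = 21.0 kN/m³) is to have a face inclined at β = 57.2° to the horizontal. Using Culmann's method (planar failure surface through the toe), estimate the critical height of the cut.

H_c = 39.66 m

Culmann's analysis gives the critical failure plane at α_cr = (β + φ)/2 = (57.2 + 25.2)/2 = 41.2°, and the critical height
H_c = (4c/γ) · sinβ cosφ / [1 − cos(β − φ)]
    = (4·41.6/21.0) · sin57.2°·cos25.2° / [1 − cos(32.0°)]
    = 7.924 · 0.8406·0.9048 / [1 − 0.8480]
    = 7.924 · 0.7606 / 0.1520
    = 39.66 m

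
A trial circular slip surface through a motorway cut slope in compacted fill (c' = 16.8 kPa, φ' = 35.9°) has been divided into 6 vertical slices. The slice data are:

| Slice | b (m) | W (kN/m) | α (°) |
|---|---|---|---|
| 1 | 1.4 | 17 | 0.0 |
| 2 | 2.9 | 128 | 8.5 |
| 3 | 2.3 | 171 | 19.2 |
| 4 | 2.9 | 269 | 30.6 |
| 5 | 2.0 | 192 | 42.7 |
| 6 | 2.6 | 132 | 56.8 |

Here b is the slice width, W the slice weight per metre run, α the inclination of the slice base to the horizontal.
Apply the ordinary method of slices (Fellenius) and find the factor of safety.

Ordinary method of slices: FS = Σ[c'·Δl_i + (W_i cosα_i)·tanφ'] / Σ W_i sinα_i, with Δl_i = b_i / cosα_i.
Slice 1: Δl = 1.4/cos0.0° = 1.400 m; N'_1 = 17·cos0.0° = 17.0; c'Δl = 23.52; W sinα = 0.0
Slice 2: Δl = 2.9/cos8.5° = 2.932 m; N'_2 = 128·cos8.5° = 126.6; c'Δl = 49.26; W sinα = 18.9
Slice 3: Δl = 2.3/cos19.2° = 2.435 m; N'_3 = 171·cos19.2° = 161.5; c'Δl = 40.92; W sinα = 56.2
Slice 4: Δl = 2.9/cos30.6° = 3.369 m; N'_4 = 269·cos30.6° = 231.5; c'Δl = 56.60; W sinα = 136.9
Slice 5: Δl = 2.0/cos42.7° = 2.721 m; N'_5 = 192·cos42.7° = 141.1; c'Δl = 45.72; W sinα = 130.2
Slice 6: Δl = 2.6/cos56.8° = 4.748 m; N'_6 = 132·cos56.8° = 72.3; c'Δl = 79.77; W sinα = 110.5
Σc'Δl = 295.8 kN/m; ΣN' = 750.0 kN/m; ΣW sinα = 452.7 kN/m
Resisting = 295.8 + 750.0·tan35.9° = 295.8 + 542.9 = 838.7 kN/m
FS = 838.7 / 452.7 = 1.852

FS = 1.85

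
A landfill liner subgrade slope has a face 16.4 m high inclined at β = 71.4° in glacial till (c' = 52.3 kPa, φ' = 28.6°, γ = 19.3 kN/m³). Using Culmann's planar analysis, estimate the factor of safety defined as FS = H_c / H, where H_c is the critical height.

H_c = (4c'/γ) · sinβ cosφ' / [1 − cos(β − φ')]
    = (4·52.3/19.3) · sin71.4°·cos28.6° / [1 − cos42.8°]
    = 10.839 · 0.8321 / 0.2663 = 33.87 m
FS = H_c / H = 33.87 / 16.4 = 2.066

FS = 2.07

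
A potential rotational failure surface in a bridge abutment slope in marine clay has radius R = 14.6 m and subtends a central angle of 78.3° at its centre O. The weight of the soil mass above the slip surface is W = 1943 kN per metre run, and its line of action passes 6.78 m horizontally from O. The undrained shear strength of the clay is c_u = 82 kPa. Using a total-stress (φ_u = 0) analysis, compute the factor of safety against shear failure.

Taking moments about the centre O, the resisting moment is provided by the undrained shear strength acting along the arc:
Arc length L_a = R·θ = 14.6·(78.3°·π/180) = 14.6·1.3666 = 19.95 m
M_R = c_u·L_a·R = 82·19.95·14.6 = 23886.8 kN·m/m
M_D = W·d = 1943·6.78 = 13173.5 kN·m/m
FS = M_R / M_D = 23886.8 / 13173.5 = 1.813

FS = 1.81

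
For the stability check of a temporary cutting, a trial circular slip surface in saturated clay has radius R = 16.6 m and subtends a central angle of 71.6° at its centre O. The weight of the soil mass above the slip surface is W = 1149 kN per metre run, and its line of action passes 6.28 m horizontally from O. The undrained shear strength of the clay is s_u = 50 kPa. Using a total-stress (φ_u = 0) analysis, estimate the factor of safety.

FS = 2.39

Taking moments about the centre O, the resisting moment is provided by the undrained shear strength acting along the arc:
Arc length L_a = R·θ = 16.6·(71.6°·π/180) = 16.6·1.2497 = 20.74 m
M_R = s_u·L_a·R = 50·20.74·16.6 = 17217.8 kN·m/m
M_D = W·d = 1149·6.28 = 7215.7 kN·m/m
FS = M_R / M_D = 17217.8 / 7215.7 = 2.386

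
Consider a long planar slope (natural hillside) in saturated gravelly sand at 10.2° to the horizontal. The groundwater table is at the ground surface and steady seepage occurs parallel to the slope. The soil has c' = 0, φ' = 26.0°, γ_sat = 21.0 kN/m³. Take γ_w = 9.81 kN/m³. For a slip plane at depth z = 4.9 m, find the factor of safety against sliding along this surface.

With seepage parallel to the slope and the water table at the surface, the effective normal stress on the slip plane uses the buoyant unit weight γ' = γ_sat − γ_w while the driving shear stress uses γ_sat:
FS = [c' + γ' z cos²β tanφ'] / [γ_sat z sinβ cosβ]
(For c' = 0 this reduces to FS = (γ'/γ_sat)·tanφ'/tanβ.)
γ' = 21.0 − 9.81 = 11.19 kN/m³
Numerator = 0.0 + 11.19·4.9·cos²10.2°·tan26.0° = 0.0 + 11.19·4.9·0.9686·0.4877 = 25.904 kPa
Denominator = 21.0·4.9·sin10.2°·cos10.2° = 21.0·4.9·0.1771·0.9842 = 17.934 kPa
FS = 25.904 / 17.934 = 1.444

FS = 1.44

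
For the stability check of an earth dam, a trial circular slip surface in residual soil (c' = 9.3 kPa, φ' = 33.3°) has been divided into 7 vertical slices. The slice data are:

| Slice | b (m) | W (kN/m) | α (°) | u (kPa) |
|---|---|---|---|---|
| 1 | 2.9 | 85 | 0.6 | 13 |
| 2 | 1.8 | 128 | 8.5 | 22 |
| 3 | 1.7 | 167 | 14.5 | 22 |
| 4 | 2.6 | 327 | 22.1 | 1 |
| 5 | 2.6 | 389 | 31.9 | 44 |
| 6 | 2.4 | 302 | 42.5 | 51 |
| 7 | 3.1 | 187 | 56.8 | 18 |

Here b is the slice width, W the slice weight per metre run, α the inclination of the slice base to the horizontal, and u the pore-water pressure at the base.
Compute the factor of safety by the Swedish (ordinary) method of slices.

FS = 0.97

Ordinary method of slices: FS = Σ[c'·Δl_i + (W_i cosα_i − u_i·Δl_i)·tanφ'] / Σ W_i sinα_i, with Δl_i = b_i / cosα_i.
Slice 1: Δl = 2.9/cos0.6° = 2.900 m; N'_1 = 85·cos0.6° − 13·2.900 = 47.3; c'Δl = 26.97; W sinα = 0.9
Slice 2: Δl = 1.8/cos8.5° = 1.820 m; N'_2 = 128·cos8.5° − 22·1.820 = 86.6; c'Δl = 16.93; W sinα = 18.9
Slice 3: Δl = 1.7/cos14.5° = 1.756 m; N'_3 = 167·cos14.5° − 22·1.756 = 123.1; c'Δl = 16.33; W sinα = 41.8
Slice 4: Δl = 2.6/cos22.1° = 2.806 m; N'_4 = 327·cos22.1° − 1·2.806 = 300.2; c'Δl = 26.10; W sinα = 123.0
Slice 5: Δl = 2.6/cos31.9° = 3.063 m; N'_5 = 389·cos31.9° − 44·3.063 = 195.5; c'Δl = 28.48; W sinα = 205.6
Slice 6: Δl = 2.4/cos42.5° = 3.255 m; N'_6 = 302·cos42.5° − 51·3.255 = 56.6; c'Δl = 30.27; W sinα = 204.0
Slice 7: Δl = 3.1/cos56.8° = 5.661 m; N'_7 = 187·cos56.8° − 18·5.661 = 0.5; c'Δl = 52.65; W sinα = 156.5
Σc'Δl = 197.7 kN/m; ΣN' = 809.7 kN/m; ΣW sinα = 750.7 kN/m
Resisting = 197.7 + 809.7·tan33.3° = 197.7 + 531.9 = 729.6 kN/m
FS = 729.6 / 750.7 = 0.972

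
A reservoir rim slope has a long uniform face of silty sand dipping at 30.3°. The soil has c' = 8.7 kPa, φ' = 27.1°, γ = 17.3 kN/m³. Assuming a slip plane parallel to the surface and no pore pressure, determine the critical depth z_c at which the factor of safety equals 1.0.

Setting FS = 1.00 in FS = [c' + γz cos²β tanφ'] / [γz sinβ cosβ] and solving for z:
z = c' / [γ cosβ (FS·sinβ − cosβ·tanφ')]
  = 8.7 / [17.3·cos30.3°·(1.00·sin30.3° − cos30.3°·tan27.1°)]
  = 8.7 / [17.3·0.8634·(1.00·0.5045 − 0.8634·0.5117)]
  = 8.7 / 0.9366 = 9.289 m

z_c = 9.29 m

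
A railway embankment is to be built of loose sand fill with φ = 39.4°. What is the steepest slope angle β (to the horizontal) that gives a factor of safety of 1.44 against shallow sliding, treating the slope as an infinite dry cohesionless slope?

β = 29.7°

For an infinite dry cohesionless slope FS = tanφ/tanβ, so tanβ = tanφ / FS.
tanβ = tan39.4° / 1.44 = 0.8214 / 1.44 = 0.5704
β = arctan(0.5704) = 29.70°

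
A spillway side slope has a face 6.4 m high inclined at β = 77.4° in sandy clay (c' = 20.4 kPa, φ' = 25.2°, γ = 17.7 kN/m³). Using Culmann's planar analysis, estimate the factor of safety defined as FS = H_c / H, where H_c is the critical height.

FS = 1.64

H_c = (4c'/γ) · sinβ cosφ' / [1 − cos(β − φ')]
    = (4·20.4/17.7) · sin77.4°·cos25.2° / [1 − cos52.2°]
    = 4.610 · 0.8830 / 0.3871 = 10.52 m
FS = H_c / H = 10.52 / 6.4 = 1.643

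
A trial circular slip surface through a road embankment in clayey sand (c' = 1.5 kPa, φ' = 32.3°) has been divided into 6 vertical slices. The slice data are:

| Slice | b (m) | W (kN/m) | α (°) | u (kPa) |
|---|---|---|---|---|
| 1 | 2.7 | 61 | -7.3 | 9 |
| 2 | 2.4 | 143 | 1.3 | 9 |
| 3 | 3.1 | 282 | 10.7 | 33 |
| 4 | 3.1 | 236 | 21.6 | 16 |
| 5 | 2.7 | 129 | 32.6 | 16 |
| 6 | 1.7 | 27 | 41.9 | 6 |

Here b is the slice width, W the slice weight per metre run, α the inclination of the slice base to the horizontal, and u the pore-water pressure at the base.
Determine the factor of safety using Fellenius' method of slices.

Ordinary method of slices: FS = Σ[c'·Δl_i + (W_i cosα_i − u_i·Δl_i)·tanφ'] / Σ W_i sinα_i, with Δl_i = b_i / cosα_i.
Slice 1: Δl = 2.7/cos(-7.3°) = 2.722 m; N'_1 = 61·cos(-7.3°) − 9·2.722 = 36.0; c'Δl = 4.08; W sinα = -7.8
Slice 2: Δl = 2.4/cos1.3° = 2.401 m; N'_2 = 143·cos1.3° − 9·2.401 = 121.4; c'Δl = 3.60; W sinα = 3.2
Slice 3: Δl = 3.1/cos10.7° = 3.155 m; N'_3 = 282·cos10.7° − 33·3.155 = 173.0; c'Δl = 4.73; W sinα = 52.4
Slice 4: Δl = 3.1/cos21.6° = 3.334 m; N'_4 = 236·cos21.6° − 16·3.334 = 166.1; c'Δl = 5.00; W sinα = 86.9
Slice 5: Δl = 2.7/cos32.6° = 3.205 m; N'_5 = 129·cos32.6° − 16·3.205 = 57.4; c'Δl = 4.81; W sinα = 69.5
Slice 6: Δl = 1.7/cos41.9° = 2.284 m; N'_6 = 27·cos41.9° − 6·2.284 = 6.4; c'Δl = 3.43; W sinα = 18.0
Σc'Δl = 25.7 kN/m; ΣN' = 560.2 kN/m; ΣW sinα = 222.3 kN/m
Resisting = 25.7 + 560.2·tan32.3° = 25.7 + 354.2 = 379.8 kN/m
FS = 379.8 / 222.3 = 1.709

FS = 1.71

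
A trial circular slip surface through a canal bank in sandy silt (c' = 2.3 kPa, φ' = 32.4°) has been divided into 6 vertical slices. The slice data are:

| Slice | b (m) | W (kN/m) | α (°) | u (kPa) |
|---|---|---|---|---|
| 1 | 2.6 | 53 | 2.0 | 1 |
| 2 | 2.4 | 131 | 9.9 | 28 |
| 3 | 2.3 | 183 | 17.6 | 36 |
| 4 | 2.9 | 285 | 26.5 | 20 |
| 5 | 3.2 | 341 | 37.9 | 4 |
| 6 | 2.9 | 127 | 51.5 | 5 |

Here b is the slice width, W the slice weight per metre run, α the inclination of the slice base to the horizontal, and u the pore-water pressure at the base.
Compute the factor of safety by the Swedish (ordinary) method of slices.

Ordinary method of slices: FS = Σ[c'·Δl_i + (W_i cosα_i − u_i·Δl_i)·tanφ'] / Σ W_i sinα_i, with Δl_i = b_i / cosα_i.
Slice 1: Δl = 2.6/cos2.0° = 2.602 m; N'_1 = 53·cos2.0° − 1·2.602 = 50.4; c'Δl = 5.98; W sinα = 1.8
Slice 2: Δl = 2.4/cos9.9° = 2.436 m; N'_2 = 131·cos9.9° − 28·2.436 = 60.8; c'Δl = 5.60; W sinα = 22.5
Slice 3: Δl = 2.3/cos17.6° = 2.413 m; N'_3 = 183·cos17.6° − 36·2.413 = 87.6; c'Δl = 5.55; W sinα = 55.3
Slice 4: Δl = 2.9/cos26.5° = 3.240 m; N'_4 = 285·cos26.5° − 20·3.240 = 190.2; c'Δl = 7.45; W sinα = 127.2
Slice 5: Δl = 3.2/cos37.9° = 4.055 m; N'_5 = 341·cos37.9° − 4·4.055 = 252.9; c'Δl = 9.33; W sinα = 209.5
Slice 6: Δl = 2.9/cos51.5° = 4.659 m; N'_6 = 127·cos51.5° − 5·4.659 = 55.8; c'Δl = 10.71; W sinα = 99.4
Σc'Δl = 44.6 kN/m; ΣN' = 697.6 kN/m; ΣW sinα = 515.7 kN/m
Resisting = 44.6 + 697.6·tan32.4° = 44.6 + 442.7 = 487.4 kN/m
FS = 487.4 / 515.7 = 0.945

FS = 0.94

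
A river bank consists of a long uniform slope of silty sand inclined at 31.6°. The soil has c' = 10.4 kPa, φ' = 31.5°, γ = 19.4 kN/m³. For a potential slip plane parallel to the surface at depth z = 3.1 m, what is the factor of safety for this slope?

FS = 1.38

For an infinite slope with a slip plane parallel to the surface (no pore pressure): FS = [c' + γz cos²β tanφ'] / [γz sinβ cosβ].
γz = 19.4·3.1 = 60.14 kN/m²
Numerator = 10.4 + 60.14·cos²31.6°·tan31.5° = 10.4 + 60.14·0.7254·0.6128 = 37.135 kPa
Denominator = 60.14·sin31.6°·cos31.6° = 60.14·0.5240·0.8517 = 26.840 kPa
FS = 37.135 / 26.840 = 1.384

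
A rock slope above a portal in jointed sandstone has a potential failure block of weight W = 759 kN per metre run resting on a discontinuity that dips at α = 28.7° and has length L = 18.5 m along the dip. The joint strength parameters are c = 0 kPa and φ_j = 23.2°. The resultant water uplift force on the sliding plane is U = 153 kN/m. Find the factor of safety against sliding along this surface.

FS = 0.60

Resolving the block weight along and normal to the plane and applying the Mohr–Coulomb strength on the joint:
N' = W cosα − U = 759·cos28.7° − 153 = 512.8 kN/m
Driving force T = W sinα = 759·sin28.7° = 364.5 kN/m
Resisting force R = c·L + N'·tanφ_j = 0·18.5 + 512.8·tan23.2° = 0.0 + 219.8 = 219.8 kN/m
FS = R / T = 219.8 / 364.5 = 0.603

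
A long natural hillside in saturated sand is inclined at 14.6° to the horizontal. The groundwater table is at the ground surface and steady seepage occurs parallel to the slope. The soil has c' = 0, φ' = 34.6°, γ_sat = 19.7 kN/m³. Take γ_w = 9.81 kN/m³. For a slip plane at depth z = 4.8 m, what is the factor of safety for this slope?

FS = 1.33

With seepage parallel to the slope and the water table at the surface, the effective normal stress on the slip plane uses the buoyant unit weight γ' = γ_sat − γ_w while the driving shear stress uses γ_sat:
FS = [c' + γ' z cos²β tanφ'] / [γ_sat z sinβ cosβ]
(For c' = 0 this reduces to FS = (γ'/γ_sat)·tanφ'/tanβ.)
γ' = 19.7 − 9.81 = 9.89 kN/m³
Numerator = 0.0 + 9.89·4.8·cos²14.6°·tan34.6° = 0.0 + 9.89·4.8·0.9365·0.6899 = 30.668 kPa
Denominator = 19.7·4.8·sin14.6°·cos14.6° = 19.7·4.8·0.2521·0.9677 = 23.066 kPa
FS = 30.668 / 23.066 = 1.330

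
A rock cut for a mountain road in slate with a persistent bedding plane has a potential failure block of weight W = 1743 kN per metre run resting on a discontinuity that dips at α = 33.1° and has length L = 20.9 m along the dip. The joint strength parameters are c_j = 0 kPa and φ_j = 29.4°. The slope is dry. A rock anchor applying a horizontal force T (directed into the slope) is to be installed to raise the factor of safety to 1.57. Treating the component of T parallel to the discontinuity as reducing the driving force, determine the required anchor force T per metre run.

Resolving forces along and normal to the sliding plane, with the horizontal anchor force T adding T·sinα to the effective normal force and T·cosα acting up the plane against the driving force:
FS = [c_jL + (W cosα + T sinα) tanφ_j] / [W sinα − T cosα]
Without the anchor: N' = 1460.1 kN/m, driving T_d = 951.9 kN/m, resisting R = 0·20.9 + 1460.1·tan29.4° = 822.7 kN/m, FS = 0.86.
Setting FS = 1.57 and solving for T:
1.57·(951.9 − T cos33.1°) = 822.7 + T sin33.1°·tan29.4°
T·(sin33.1°·tan29.4° + 1.57·cos33.1°) = 1.57·951.9 − 822.7
T·(0.5461·0.5635 + 1.57·0.8377) = 1494.4 − 822.7 = 671.7
T·1.6229 = 671.7
T = 413.9 kN/m

T = 414 kN/m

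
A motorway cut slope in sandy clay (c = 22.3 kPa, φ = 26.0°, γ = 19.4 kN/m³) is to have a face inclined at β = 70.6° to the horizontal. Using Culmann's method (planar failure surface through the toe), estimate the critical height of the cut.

H_c = 13.54 m

Culmann's analysis gives the critical failure plane at α_cr = (β + φ)/2 = (70.6 + 26.0)/2 = 48.3°, and the critical height
H_c = (4c/γ) · sinβ cosφ / [1 − cos(β − φ)]
    = (4·22.3/19.4) · sin70.6°·cos26.0° / [1 − cos(44.6°)]
    = 4.598 · 0.9432·0.8988 / [1 − 0.7120]
    = 4.598 · 0.8478 / 0.2880
    = 13.54 m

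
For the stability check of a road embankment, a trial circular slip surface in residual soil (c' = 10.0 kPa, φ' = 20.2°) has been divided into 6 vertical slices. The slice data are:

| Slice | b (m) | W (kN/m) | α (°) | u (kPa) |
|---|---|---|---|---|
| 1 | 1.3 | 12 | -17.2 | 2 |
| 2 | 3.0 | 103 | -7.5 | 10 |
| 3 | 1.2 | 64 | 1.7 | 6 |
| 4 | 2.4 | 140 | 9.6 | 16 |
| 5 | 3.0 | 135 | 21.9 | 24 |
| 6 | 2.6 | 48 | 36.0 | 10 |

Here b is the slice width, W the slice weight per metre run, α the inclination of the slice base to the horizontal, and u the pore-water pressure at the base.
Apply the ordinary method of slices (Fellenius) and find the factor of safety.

Ordinary method of slices: FS = Σ[c'·Δl_i + (W_i cosα_i − u_i·Δl_i)·tanφ'] / Σ W_i sinα_i, with Δl_i = b_i / cosα_i.
Slice 1: Δl = 1.3/cos(-17.2°) = 1.361 m; N'_1 = 12·cos(-17.2°) − 2·1.361 = 8.7; c'Δl = 13.61; W sinα = -3.5
Slice 2: Δl = 3.0/cos(-7.5°) = 3.026 m; N'_2 = 103·cos(-7.5°) − 10·3.026 = 71.9; c'Δl = 30.26; W sinα = -13.4
Slice 3: Δl = 1.2/cos1.7° = 1.201 m; N'_3 = 64·cos1.7° − 6·1.201 = 56.8; c'Δl = 12.01; W sinα = 1.9
Slice 4: Δl = 2.4/cos9.6° = 2.434 m; N'_4 = 140·cos9.6° − 16·2.434 = 99.1; c'Δl = 24.34; W sinα = 23.3
Slice 5: Δl = 3.0/cos21.9° = 3.233 m; N'_5 = 135·cos21.9° − 24·3.233 = 47.7; c'Δl = 32.33; W sinα = 50.4
Slice 6: Δl = 2.6/cos36.0° = 3.214 m; N'_6 = 48·cos36.0° − 10·3.214 = 6.7; c'Δl = 32.14; W sinα = 28.2
Σc'Δl = 144.7 kN/m; ΣN' = 290.8 kN/m; ΣW sinα = 86.8 kN/m
Resisting = 144.7 + 290.8·tan20.2° = 144.7 + 107.0 = 251.7 kN/m
FS = 251.7 / 86.8 = 2.899

FS = 2.90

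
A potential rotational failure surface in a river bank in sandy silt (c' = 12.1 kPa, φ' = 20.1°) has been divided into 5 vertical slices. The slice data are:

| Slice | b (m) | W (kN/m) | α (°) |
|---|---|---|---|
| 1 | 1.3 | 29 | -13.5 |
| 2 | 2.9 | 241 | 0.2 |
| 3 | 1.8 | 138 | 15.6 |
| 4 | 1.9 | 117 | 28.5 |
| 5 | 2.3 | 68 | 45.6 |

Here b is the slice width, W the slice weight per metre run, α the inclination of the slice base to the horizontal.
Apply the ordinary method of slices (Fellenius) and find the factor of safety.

FS = 2.52

Ordinary method of slices: FS = Σ[c'·Δl_i + (W_i cosα_i)·tanφ'] / Σ W_i sinα_i, with Δl_i = b_i / cosα_i.
Slice 1: Δl = 1.3/cos(-13.5°) = 1.337 m; N'_1 = 29·cos(-13.5°) = 28.2; c'Δl = 16.18; W sinα = -6.8
Slice 2: Δl = 2.9/cos0.2° = 2.900 m; N'_2 = 241·cos0.2° = 241.0; c'Δl = 35.09; W sinα = 0.8
Slice 3: Δl = 1.8/cos15.6° = 1.869 m; N'_3 = 138·cos15.6° = 132.9; c'Δl = 22.61; W sinα = 37.1
Slice 4: Δl = 1.9/cos28.5° = 2.162 m; N'_4 = 117·cos28.5° = 102.8; c'Δl = 26.16; W sinα = 55.8
Slice 5: Δl = 2.3/cos45.6° = 3.287 m; N'_5 = 68·cos45.6° = 47.6; c'Δl = 39.78; W sinα = 48.6
Σc'Δl = 139.8 kN/m; ΣN' = 552.5 kN/m; ΣW sinα = 135.6 kN/m
Resisting = 139.8 + 552.5·tan20.1° = 139.8 + 202.2 = 342.0 kN/m
FS = 342.0 / 135.6 = 2.522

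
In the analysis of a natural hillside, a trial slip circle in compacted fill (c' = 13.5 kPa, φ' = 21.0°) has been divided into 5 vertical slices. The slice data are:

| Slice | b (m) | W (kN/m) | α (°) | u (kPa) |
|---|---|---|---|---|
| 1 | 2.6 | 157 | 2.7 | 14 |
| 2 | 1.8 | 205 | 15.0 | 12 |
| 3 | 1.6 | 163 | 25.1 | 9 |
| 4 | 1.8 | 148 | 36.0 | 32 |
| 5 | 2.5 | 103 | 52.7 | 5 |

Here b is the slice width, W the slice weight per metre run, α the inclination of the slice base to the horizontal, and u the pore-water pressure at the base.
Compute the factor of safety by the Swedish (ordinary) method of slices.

Ordinary method of slices: FS = Σ[c'·Δl_i + (W_i cosα_i − u_i·Δl_i)·tanφ'] / Σ W_i sinα_i, with Δl_i = b_i / cosα_i.
Slice 1: Δl = 2.6/cos2.7° = 2.603 m; N'_1 = 157·cos2.7° − 14·2.603 = 120.4; c'Δl = 35.14; W sinα = 7.4
Slice 2: Δl = 1.8/cos15.0° = 1.863 m; N'_2 = 205·cos15.0° − 12·1.863 = 175.7; c'Δl = 25.16; W sinα = 53.1
Slice 3: Δl = 1.6/cos25.1° = 1.767 m; N'_3 = 163·cos25.1° − 9·1.767 = 131.7; c'Δl = 23.85; W sinα = 69.1
Slice 4: Δl = 1.8/cos36.0° = 2.225 m; N'_4 = 148·cos36.0° − 32·2.225 = 48.5; c'Δl = 30.04; W sinα = 87.0
Slice 5: Δl = 2.5/cos52.7° = 4.125 m; N'_5 = 103·cos52.7° − 5·4.125 = 41.8; c'Δl = 55.69; W sinα = 81.9
Σc'Δl = 169.9 kN/m; ΣN' = 518.1 kN/m; ΣW sinα = 298.5 kN/m
Resisting = 169.9 + 518.1·tan21.0° = 169.9 + 198.9 = 368.7 kN/m
FS = 368.7 / 298.5 = 1.235

FS = 1.24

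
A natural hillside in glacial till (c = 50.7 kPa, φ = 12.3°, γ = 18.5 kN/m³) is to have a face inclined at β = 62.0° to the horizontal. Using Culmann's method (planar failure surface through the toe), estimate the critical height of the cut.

Culmann's analysis gives the critical failure plane at α_cr = (β + φ)/2 = (62.0 + 12.3)/2 = 37.1°, and the critical height
H_c = (4c/γ) · sinβ cosφ / [1 − cos(β − φ)]
    = (4·50.7/18.5) · sin62.0°·cos12.3° / [1 − cos(49.7°)]
    = 10.962 · 0.8829·0.9770 / [1 − 0.6468]
    = 10.962 · 0.8627 / 0.3532
    = 26.77 m

H_c = 26.77 m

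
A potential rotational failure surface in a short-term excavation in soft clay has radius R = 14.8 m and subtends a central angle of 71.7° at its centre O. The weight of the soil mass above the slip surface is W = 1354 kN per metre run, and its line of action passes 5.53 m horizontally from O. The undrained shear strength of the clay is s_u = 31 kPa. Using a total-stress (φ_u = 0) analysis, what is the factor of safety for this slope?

Taking moments about the centre O, the resisting moment is provided by the undrained shear strength acting along the arc:
Arc length L_a = R·θ = 14.8·(71.7°·π/180) = 14.8·1.2514 = 18.52 m
M_R = s_u·L_a·R = 31·18.52·14.8 = 8497.3 kN·m/m
M_D = W·d = 1354·5.53 = 7487.6 kN·m/m
FS = M_R / M_D = 8497.3 / 7487.6 = 1.135

FS = 1.13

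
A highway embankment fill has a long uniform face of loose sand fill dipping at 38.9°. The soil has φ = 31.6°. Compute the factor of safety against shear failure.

FS = 0.76

For a dry cohesionless infinite slope the factor of safety is FS = tanφ / tanβ.
FS = tan31.6° / tan38.9° = 0.6152 / 0.8069 = 0.762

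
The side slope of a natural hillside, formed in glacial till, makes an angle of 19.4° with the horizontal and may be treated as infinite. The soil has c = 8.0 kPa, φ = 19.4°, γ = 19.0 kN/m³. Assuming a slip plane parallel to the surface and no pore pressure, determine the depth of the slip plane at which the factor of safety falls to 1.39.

Setting FS = 1.39 in FS = [c + γz cos²β tanφ] / [γz sinβ cosβ] and solving for z:
z = c / [γ cosβ (FS·sinβ − cosβ·tanφ)]
  = 8.0 / [19.0·cos19.4°·(1.39·sin19.4° − cos19.4°·tan19.4°)]
  = 8.0 / [19.0·0.9432·(1.39·0.3322 − 0.9432·0.3522)]
  = 8.0 / 2.3216 = 3.446 m

z = 3.45 m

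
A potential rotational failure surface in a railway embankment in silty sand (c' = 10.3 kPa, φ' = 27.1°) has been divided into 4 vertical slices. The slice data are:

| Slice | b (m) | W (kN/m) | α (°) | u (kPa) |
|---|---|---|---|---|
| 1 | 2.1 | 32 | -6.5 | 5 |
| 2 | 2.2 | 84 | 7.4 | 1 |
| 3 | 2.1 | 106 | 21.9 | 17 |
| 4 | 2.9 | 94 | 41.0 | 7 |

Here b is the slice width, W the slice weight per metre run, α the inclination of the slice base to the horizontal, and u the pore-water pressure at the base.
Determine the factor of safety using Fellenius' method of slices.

FS = 1.97

Ordinary method of slices: FS = Σ[c'·Δl_i + (W_i cosα_i − u_i·Δl_i)·tanφ'] / Σ W_i sinα_i, with Δl_i = b_i / cosα_i.
Slice 1: Δl = 2.1/cos(-6.5°) = 2.114 m; N'_1 = 32·cos(-6.5°) − 5·2.114 = 21.2; c'Δl = 21.77; W sinα = -3.6
Slice 2: Δl = 2.2/cos7.4° = 2.218 m; N'_2 = 84·cos7.4° − 1·2.218 = 81.1; c'Δl = 22.85; W sinα = 10.8
Slice 3: Δl = 2.1/cos21.9° = 2.263 m; N'_3 = 106·cos21.9° − 17·2.263 = 59.9; c'Δl = 23.31; W sinα = 39.5
Slice 4: Δl = 2.9/cos41.0° = 3.843 m; N'_4 = 94·cos41.0° − 7·3.843 = 44.0; c'Δl = 39.58; W sinα = 61.7
Σc'Δl = 107.5 kN/m; ΣN' = 206.2 kN/m; ΣW sinα = 108.4 kN/m
Resisting = 107.5 + 206.2·tan27.1° = 107.5 + 105.5 = 213.0 kN/m
FS = 213.0 / 108.4 = 1.965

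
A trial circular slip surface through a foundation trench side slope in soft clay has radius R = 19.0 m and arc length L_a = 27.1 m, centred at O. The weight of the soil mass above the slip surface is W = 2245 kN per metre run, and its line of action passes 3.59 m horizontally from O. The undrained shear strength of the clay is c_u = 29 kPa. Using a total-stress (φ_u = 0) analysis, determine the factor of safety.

FS = 1.85

Taking moments about the centre O, the resisting moment is provided by the undrained shear strength acting along the arc:
M_R = c_u·L_a·R = 29·27.10·19.0 = 14932.1 kN·m/m
M_D = W·d = 2245·3.59 = 8059.5 kN·m/m
FS = M_R / M_D = 14932.1 / 8059.5 = 1.853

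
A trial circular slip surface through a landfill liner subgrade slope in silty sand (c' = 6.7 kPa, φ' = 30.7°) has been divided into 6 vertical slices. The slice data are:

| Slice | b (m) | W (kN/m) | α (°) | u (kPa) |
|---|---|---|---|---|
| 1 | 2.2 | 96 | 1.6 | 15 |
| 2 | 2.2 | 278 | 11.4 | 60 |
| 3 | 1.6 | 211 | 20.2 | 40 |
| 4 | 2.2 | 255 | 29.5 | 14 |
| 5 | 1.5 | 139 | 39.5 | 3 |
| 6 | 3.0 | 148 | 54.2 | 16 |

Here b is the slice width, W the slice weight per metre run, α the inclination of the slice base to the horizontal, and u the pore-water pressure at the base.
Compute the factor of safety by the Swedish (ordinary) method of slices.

Ordinary method of slices: FS = Σ[c'·Δl_i + (W_i cosα_i − u_i·Δl_i)·tanφ'] / Σ W_i sinα_i, with Δl_i = b_i / cosα_i.
Slice 1: Δl = 2.2/cos1.6° = 2.201 m; N'_1 = 96·cos1.6° − 15·2.201 = 62.9; c'Δl = 14.75; W sinα = 2.7
Slice 2: Δl = 2.2/cos11.4° = 2.244 m; N'_2 = 278·cos11.4° − 60·2.244 = 137.9; c'Δl = 15.04; W sinα = 54.9
Slice 3: Δl = 1.6/cos20.2° = 1.705 m; N'_3 = 211·cos20.2° − 40·1.705 = 129.8; c'Δl = 11.42; W sinα = 72.9
Slice 4: Δl = 2.2/cos29.5° = 2.528 m; N'_4 = 255·cos29.5° − 14·2.528 = 186.6; c'Δl = 16.94; W sinα = 125.6
Slice 5: Δl = 1.5/cos39.5° = 1.944 m; N'_5 = 139·cos39.5° − 3·1.944 = 101.4; c'Δl = 13.02; W sinα = 88.4
Slice 6: Δl = 3.0/cos54.2° = 5.129 m; N'_6 = 148·cos54.2° − 16·5.129 = 4.5; c'Δl = 34.36; W sinα = 120.0
Σc'Δl = 105.5 kN/m; ΣN' = 623.1 kN/m; ΣW sinα = 464.5 kN/m
Resisting = 105.5 + 623.1·tan30.7° = 105.5 + 370.0 = 475.5 kN/m
FS = 475.5 / 464.5 = 1.024

FS = 1.02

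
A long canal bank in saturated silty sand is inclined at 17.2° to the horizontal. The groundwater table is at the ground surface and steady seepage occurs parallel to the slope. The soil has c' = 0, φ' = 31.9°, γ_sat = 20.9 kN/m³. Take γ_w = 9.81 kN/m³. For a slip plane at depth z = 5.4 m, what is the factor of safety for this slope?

With seepage parallel to the slope and the water table at the surface, the effective normal stress on the slip plane uses the buoyant unit weight γ' = γ_sat − γ_w while the driving shear stress uses γ_sat:
FS = [c' + γ' z cos²β tanφ'] / [γ_sat z sinβ cosβ]
(For c' = 0 this reduces to FS = (γ'/γ_sat)·tanφ'/tanβ.)
γ' = 20.9 − 9.81 = 11.09 kN/m³
Numerator = 0.0 + 11.09·5.4·cos²17.2°·tan31.9° = 0.0 + 11.09·5.4·0.9126·0.6224 = 34.016 kPa
Denominator = 20.9·5.4·sin17.2°·cos17.2° = 20.9·5.4·0.2957·0.9553 = 31.881 kPa
FS = 34.016 / 31.881 = 1.067

FS = 1.07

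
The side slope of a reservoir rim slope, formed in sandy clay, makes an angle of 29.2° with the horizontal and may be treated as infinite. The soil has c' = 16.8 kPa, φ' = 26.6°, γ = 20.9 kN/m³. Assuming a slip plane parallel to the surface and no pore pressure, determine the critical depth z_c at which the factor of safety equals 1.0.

Setting FS = 1.00 in FS = [c' + γz cos²β tanφ'] / [γz sinβ cosβ] and solving for z:
z = c' / [γ cosβ (FS·sinβ − cosβ·tanφ')]
  = 16.8 / [20.9·cos29.2°·(1.00·sin29.2° − cos29.2°·tan26.6°)]
  = 16.8 / [20.9·0.8729·(1.00·0.4879 − 0.8729·0.5008)]
  = 16.8 / 0.9256 = 18.151 m

z_c = 18.15 m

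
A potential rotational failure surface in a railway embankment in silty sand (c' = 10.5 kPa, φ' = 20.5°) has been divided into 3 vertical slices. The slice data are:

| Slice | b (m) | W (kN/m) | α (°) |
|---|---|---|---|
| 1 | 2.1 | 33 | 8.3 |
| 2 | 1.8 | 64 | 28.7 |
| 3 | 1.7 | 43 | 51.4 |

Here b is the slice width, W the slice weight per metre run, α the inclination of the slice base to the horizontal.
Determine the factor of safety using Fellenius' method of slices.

Ordinary method of slices: FS = Σ[c'·Δl_i + (W_i cosα_i)·tanφ'] / Σ W_i sinα_i, with Δl_i = b_i / cosα_i.
Slice 1: Δl = 2.1/cos8.3° = 2.122 m; N'_1 = 33·cos8.3° = 32.7; c'Δl = 22.28; W sinα = 4.8
Slice 2: Δl = 1.8/cos28.7° = 2.052 m; N'_2 = 64·cos28.7° = 56.1; c'Δl = 21.55; W sinα = 30.7
Slice 3: Δl = 1.7/cos51.4° = 2.725 m; N'_3 = 43·cos51.4° = 26.8; c'Δl = 28.61; W sinα = 33.6
Σc'Δl = 72.4 kN/m; ΣN' = 115.6 kN/m; ΣW sinα = 69.1 kN/m
Resisting = 72.4 + 115.6·tan20.5° = 72.4 + 43.2 = 115.7 kN/m
FS = 115.7 / 69.1 = 1.674

FS = 1.67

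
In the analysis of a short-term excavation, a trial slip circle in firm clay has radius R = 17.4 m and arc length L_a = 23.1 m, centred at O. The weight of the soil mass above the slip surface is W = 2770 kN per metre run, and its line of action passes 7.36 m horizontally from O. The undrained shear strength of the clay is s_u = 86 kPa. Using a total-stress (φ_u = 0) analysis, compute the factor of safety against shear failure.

FS = 1.70

Taking moments about the centre O, the resisting moment is provided by the undrained shear strength acting along the arc:
M_R = s_u·L_a·R = 86·23.10·17.4 = 34566.8 kN·m/m
M_D = W·d = 2770·7.36 = 20387.2 kN·m/m
FS = M_R / M_D = 34566.8 / 20387.2 = 1.696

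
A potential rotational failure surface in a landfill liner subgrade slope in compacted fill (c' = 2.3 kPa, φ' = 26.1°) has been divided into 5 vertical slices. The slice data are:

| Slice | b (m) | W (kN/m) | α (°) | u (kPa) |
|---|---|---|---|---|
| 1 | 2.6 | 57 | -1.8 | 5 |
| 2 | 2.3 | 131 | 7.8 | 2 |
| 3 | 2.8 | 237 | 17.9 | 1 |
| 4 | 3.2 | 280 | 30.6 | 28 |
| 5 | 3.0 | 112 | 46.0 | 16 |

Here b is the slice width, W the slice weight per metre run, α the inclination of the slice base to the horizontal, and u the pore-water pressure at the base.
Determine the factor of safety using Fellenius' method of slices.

Ordinary method of slices: FS = Σ[c'·Δl_i + (W_i cosα_i − u_i·Δl_i)·tanφ'] / Σ W_i sinα_i, with Δl_i = b_i / cosα_i.
Slice 1: Δl = 2.6/cos(-1.8°) = 2.601 m; N'_1 = 57·cos(-1.8°) − 5·2.601 = 44.0; c'Δl = 5.98; W sinα = -1.8
Slice 2: Δl = 2.3/cos7.8° = 2.321 m; N'_2 = 131·cos7.8° − 2·2.321 = 125.1; c'Δl = 5.34; W sinα = 17.8
Slice 3: Δl = 2.8/cos17.9° = 2.942 m; N'_3 = 237·cos17.9° − 1·2.942 = 222.6; c'Δl = 6.77; W sinα = 72.8
Slice 4: Δl = 3.2/cos30.6° = 3.718 m; N'_4 = 280·cos30.6° − 28·3.718 = 136.9; c'Δl = 8.55; W sinα = 142.5
Slice 5: Δl = 3.0/cos46.0° = 4.319 m; N'_5 = 112·cos46.0° − 16·4.319 = 8.7; c'Δl = 9.93; W sinα = 80.6
Σc'Δl = 36.6 kN/m; ΣN' = 537.3 kN/m; ΣW sinα = 311.9 kN/m
Resisting = 36.6 + 537.3·tan26.1° = 36.6 + 263.2 = 299.8 kN/m
FS = 299.8 / 311.9 = 0.961

FS = 0.96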